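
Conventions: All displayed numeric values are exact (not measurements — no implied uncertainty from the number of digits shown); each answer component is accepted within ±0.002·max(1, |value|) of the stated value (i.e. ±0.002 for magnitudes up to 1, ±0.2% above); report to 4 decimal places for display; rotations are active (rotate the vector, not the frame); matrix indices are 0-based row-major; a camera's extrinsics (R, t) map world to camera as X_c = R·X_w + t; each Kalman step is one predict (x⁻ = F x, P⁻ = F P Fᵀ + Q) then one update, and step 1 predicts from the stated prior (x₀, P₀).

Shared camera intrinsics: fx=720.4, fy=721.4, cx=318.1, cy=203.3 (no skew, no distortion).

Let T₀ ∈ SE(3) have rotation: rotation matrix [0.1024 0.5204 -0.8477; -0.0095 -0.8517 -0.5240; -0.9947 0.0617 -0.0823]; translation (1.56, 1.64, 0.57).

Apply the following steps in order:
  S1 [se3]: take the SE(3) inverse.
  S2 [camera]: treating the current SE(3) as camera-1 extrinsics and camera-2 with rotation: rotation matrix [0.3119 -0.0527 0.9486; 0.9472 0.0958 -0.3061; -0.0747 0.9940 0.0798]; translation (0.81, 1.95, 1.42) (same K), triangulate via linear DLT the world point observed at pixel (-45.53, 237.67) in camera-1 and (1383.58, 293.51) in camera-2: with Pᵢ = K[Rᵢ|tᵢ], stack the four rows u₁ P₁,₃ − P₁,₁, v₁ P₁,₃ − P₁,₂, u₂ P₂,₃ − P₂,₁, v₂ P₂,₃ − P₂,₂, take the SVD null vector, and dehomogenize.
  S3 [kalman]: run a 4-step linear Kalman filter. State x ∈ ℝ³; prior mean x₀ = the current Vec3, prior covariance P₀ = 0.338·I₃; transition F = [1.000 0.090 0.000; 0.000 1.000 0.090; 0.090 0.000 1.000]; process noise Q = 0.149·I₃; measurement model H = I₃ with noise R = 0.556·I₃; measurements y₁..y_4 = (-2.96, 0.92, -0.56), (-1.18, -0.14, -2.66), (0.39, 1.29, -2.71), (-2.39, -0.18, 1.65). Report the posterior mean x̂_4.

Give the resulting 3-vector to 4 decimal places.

result = (-1.3984, 0.2225, -0.3922)

after S1 (invert_se3): R=[0.1024 -0.0095 -0.9947; 0.5204 -0.8517 0.0617; -0.8477 -0.5240 -0.0823], t=(0.4228, 0.5497, 2.2287)
after S2 (triangulate): (-1.2242, -0.1419, 1.9157)
after S3 (kf_track): (-1.3984, 0.2225, -0.3922)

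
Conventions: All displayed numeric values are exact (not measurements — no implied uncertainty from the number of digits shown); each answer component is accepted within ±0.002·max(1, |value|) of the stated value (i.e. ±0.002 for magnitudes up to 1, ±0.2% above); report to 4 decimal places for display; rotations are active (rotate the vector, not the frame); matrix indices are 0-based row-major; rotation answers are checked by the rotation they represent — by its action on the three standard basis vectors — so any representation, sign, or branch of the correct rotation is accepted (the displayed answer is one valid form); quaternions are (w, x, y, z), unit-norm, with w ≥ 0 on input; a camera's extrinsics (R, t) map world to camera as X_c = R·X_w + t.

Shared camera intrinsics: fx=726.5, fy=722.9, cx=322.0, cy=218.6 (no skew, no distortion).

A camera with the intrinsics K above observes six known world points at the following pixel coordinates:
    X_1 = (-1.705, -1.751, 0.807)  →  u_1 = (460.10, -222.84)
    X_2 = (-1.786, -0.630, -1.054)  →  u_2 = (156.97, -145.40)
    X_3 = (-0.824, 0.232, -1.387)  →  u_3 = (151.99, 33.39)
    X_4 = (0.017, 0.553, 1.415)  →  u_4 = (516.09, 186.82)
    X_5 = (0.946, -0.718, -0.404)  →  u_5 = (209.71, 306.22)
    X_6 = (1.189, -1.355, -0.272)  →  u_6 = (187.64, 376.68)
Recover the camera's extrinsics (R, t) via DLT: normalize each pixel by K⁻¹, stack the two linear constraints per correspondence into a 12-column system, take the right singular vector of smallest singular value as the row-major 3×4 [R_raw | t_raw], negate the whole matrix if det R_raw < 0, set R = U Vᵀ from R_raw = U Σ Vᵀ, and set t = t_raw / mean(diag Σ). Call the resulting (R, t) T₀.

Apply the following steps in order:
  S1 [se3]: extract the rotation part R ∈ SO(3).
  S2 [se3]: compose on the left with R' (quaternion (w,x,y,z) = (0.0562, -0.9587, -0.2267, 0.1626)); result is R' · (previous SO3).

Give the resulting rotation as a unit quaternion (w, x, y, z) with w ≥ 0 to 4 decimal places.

source (pnp_recover): camera pose = R=[-0.1103 0.1938 0.9748; 0.9893 -0.0724 0.1263; 0.0950 0.9784 -0.1838], t=(-0.0600, -0.3900, 5.0500)
after S1 (rot_of_se3): [-0.1103 0.1938 0.9748; 0.9893 -0.0724 0.1263; 0.0950 0.9784 -0.1838]
after S2 (compose_so3): [0.2867 -0.1964 0.9377; -0.9281 0.1856 0.3227; -0.2374 -0.9628 -0.1291]

rotation (quat) = (0.5795, -0.5546, 0.5069, -0.3157)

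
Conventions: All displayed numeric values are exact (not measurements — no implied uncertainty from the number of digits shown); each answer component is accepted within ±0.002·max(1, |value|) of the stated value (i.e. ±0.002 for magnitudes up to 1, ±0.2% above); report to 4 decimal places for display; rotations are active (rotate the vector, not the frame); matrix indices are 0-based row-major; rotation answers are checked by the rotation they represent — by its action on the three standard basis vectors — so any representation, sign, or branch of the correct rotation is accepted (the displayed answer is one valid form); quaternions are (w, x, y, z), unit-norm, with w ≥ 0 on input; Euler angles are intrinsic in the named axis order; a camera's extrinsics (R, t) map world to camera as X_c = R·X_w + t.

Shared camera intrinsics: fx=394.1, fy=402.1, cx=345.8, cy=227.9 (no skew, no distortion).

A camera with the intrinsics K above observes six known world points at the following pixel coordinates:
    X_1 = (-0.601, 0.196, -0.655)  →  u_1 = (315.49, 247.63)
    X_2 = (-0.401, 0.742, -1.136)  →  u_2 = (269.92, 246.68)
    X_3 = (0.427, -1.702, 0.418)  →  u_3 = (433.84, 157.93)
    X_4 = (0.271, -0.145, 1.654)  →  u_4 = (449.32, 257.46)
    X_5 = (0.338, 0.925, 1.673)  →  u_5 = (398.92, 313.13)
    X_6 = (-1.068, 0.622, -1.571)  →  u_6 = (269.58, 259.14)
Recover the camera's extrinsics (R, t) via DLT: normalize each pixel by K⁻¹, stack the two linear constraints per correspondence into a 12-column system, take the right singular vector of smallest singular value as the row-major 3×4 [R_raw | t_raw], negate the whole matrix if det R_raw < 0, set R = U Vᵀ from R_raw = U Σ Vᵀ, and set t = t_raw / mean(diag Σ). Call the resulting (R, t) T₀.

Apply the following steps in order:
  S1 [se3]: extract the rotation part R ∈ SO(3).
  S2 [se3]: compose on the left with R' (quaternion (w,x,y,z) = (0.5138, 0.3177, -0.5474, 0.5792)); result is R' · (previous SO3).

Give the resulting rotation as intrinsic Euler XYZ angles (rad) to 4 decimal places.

rotation (euler_xyz) = (-1.0394, -0.4593, 0.2880)

source (pnp_recover): camera pose = R=[-0.1333 -0.6664 0.7336; -0.7364 0.5620 0.3766; -0.6632 -0.4900 -0.5657], t=(0.0200, 0.0200, 5.9698)
after S1 (rot_of_se3): [-0.1333 -0.6664 0.7336; -0.7364 0.5620 0.3766; -0.6632 -0.4900 -0.5657]
after S2 (compose_so3): [0.8594 -0.2546 -0.4433; 0.5104 0.3773 0.7727; -0.0294 -0.8904 0.4542]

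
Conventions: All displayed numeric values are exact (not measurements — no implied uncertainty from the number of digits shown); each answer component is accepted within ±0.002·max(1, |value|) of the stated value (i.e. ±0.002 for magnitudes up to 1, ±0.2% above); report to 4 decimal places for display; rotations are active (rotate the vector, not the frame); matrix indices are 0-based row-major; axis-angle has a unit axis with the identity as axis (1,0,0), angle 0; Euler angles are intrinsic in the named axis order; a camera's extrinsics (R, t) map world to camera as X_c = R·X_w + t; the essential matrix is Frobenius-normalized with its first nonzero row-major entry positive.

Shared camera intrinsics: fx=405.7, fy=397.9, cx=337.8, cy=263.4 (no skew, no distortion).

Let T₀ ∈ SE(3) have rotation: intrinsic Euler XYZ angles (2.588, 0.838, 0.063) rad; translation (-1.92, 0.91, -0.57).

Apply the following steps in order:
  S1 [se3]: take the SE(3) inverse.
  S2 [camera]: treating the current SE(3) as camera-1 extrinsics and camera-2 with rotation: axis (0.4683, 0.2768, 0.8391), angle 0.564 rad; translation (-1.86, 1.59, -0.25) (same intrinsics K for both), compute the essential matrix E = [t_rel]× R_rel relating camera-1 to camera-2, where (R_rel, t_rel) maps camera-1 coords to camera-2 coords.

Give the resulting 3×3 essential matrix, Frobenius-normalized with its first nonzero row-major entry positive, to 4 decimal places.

after S1 (invert_se3): R=[0.6676 0.3365 0.6641; -0.0421 -0.8736 0.4849; 0.7433 -0.3517 -0.5690], t=(1.3542, 0.9905, 1.4228)
after S2 (essential): [0.2001 0.0040 -0.1724; 0.4063 0.1159 -0.5052; -0.4506 0.4593 -0.2872]

matrix = [0.2001 0.0040 -0.1724; 0.4063 0.1159 -0.5052; -0.4506 0.4593 -0.2872]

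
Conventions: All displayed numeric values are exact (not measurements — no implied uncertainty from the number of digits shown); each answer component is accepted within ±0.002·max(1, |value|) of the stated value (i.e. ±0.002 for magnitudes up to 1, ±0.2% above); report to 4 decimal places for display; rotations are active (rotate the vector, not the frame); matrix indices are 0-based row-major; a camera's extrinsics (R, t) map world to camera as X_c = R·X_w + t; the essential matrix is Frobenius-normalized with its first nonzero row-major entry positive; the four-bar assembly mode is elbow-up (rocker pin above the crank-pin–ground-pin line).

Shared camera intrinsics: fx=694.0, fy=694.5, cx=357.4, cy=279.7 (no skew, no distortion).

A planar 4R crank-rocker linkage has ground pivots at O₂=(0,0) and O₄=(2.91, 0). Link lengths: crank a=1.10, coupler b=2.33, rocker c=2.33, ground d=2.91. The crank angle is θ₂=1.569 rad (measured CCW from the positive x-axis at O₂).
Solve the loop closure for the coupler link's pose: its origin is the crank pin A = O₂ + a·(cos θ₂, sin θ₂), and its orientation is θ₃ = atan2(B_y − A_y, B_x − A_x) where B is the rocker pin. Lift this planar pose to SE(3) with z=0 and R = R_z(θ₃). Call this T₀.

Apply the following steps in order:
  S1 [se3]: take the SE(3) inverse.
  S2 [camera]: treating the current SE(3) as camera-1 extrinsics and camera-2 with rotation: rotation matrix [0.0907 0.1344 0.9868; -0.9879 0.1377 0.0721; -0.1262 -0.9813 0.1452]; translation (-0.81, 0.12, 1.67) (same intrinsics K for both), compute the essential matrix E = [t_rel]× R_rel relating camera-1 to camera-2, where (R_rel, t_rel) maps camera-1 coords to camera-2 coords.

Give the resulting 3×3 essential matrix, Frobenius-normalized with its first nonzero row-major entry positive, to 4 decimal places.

source (fourbar_fk): coupler pose = R=[0.8876 -0.4607 0.0000; 0.4607 0.8876 0.0000; 0.0000 0.0000 1.0000], t=(0.0020, 1.1000, 0.0000)
after S1 (invert_se3): R=[0.8876 0.4607 0.0000; -0.4607 0.8876 0.0000; 0.0000 0.0000 1.0000], t=(-0.5085, -0.9754, 0.0000)
after S2 (essential): [0.2503 -0.4270 -0.0026; -0.2207 -0.3756 0.5176; 0.3814 -0.3074 -0.2393]

matrix = [0.2503 -0.4270 -0.0026; -0.2207 -0.3756 0.5176; 0.3814 -0.3074 -0.2393]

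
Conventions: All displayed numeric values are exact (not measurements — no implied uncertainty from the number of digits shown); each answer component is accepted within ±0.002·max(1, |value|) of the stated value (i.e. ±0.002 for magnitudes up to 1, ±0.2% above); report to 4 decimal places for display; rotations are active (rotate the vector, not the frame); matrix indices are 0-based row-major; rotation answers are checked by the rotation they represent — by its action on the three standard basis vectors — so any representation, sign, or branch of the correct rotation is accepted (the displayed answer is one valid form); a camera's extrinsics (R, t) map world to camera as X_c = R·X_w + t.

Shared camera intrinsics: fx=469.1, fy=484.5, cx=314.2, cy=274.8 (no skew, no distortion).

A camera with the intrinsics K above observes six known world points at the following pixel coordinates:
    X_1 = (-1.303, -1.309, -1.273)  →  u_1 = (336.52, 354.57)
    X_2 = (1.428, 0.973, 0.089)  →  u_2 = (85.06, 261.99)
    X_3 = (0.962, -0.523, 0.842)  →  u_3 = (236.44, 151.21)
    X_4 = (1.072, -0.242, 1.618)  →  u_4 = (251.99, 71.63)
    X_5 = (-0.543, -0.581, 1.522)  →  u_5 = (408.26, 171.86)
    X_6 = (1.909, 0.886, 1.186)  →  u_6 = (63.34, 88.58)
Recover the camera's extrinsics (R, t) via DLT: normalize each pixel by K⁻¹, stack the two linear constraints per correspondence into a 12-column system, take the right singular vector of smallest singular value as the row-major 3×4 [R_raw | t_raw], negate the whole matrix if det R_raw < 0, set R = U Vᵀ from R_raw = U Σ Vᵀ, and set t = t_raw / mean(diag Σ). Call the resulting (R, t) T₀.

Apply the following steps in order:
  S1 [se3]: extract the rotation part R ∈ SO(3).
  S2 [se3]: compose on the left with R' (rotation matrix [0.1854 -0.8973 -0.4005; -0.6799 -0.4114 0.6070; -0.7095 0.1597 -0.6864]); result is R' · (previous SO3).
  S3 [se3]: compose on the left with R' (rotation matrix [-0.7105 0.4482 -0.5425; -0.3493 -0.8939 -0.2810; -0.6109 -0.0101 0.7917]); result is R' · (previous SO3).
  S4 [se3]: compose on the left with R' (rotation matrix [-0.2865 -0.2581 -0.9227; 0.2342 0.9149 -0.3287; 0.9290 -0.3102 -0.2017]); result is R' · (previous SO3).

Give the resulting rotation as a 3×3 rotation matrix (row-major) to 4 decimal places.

rotation (matrix) = ((0.0459, -0.5701, 0.8203), (-0.9989, -0.0193, 0.0424), (-0.0083, -0.8213, -0.5704))

source (pnp_recover): camera pose = R=[-0.8644 -0.1499 0.4800; -0.4856 0.4969 -0.7192; -0.1307 -0.8548 -0.5023], t=(-0.4002, 0.1800, 4.6209)
after S1 (rot_of_se3): [-0.8644 -0.1499 0.4800; -0.4856 0.4969 -0.7192; -0.1307 -0.8548 -0.5023]
after S2 (compose_so3): [0.3278 -0.1314 0.9356; 0.7081 -0.6214 -0.3353; 0.6254 0.7724 -0.1107]
after S3 (compose_so3): [-0.2548 -0.6042 -0.7550; -0.9232 0.3843 0.0040; 0.2877 0.6980 -0.6557]
after S4 (compose_so3): [0.0459 -0.5701 0.8203; -0.9989 -0.0193 0.0424; -0.0083 -0.8213 -0.5704]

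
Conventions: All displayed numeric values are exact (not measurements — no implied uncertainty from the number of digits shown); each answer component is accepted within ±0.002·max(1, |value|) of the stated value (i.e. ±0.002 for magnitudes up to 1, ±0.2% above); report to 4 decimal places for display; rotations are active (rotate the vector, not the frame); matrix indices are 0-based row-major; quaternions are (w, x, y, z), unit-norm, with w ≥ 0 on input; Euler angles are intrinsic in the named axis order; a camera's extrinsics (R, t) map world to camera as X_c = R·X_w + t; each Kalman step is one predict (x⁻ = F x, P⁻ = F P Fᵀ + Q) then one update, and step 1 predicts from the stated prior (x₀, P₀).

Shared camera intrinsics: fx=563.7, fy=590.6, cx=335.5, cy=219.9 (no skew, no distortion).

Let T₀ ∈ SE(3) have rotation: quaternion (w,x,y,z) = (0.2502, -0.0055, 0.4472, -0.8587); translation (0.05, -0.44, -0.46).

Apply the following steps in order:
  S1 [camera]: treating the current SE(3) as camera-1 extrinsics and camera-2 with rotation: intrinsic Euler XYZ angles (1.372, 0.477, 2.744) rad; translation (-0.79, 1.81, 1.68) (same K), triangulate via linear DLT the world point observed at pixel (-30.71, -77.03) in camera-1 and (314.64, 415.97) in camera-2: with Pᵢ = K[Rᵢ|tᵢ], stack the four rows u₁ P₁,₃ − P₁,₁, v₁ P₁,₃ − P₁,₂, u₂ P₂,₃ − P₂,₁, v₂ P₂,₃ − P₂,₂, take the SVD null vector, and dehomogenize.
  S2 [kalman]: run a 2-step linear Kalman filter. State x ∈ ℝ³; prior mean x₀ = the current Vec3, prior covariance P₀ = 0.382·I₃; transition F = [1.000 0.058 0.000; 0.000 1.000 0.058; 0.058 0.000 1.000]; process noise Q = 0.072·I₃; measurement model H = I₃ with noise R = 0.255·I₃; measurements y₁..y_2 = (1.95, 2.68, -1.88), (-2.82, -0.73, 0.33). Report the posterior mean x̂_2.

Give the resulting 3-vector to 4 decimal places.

after S1 (triangulate): (0.6005, -1.7797, 1.1598)
after S2 (kf_track): (-0.5824, 0.1476, -0.2455)

result = (-0.5824, 0.1476, -0.2455)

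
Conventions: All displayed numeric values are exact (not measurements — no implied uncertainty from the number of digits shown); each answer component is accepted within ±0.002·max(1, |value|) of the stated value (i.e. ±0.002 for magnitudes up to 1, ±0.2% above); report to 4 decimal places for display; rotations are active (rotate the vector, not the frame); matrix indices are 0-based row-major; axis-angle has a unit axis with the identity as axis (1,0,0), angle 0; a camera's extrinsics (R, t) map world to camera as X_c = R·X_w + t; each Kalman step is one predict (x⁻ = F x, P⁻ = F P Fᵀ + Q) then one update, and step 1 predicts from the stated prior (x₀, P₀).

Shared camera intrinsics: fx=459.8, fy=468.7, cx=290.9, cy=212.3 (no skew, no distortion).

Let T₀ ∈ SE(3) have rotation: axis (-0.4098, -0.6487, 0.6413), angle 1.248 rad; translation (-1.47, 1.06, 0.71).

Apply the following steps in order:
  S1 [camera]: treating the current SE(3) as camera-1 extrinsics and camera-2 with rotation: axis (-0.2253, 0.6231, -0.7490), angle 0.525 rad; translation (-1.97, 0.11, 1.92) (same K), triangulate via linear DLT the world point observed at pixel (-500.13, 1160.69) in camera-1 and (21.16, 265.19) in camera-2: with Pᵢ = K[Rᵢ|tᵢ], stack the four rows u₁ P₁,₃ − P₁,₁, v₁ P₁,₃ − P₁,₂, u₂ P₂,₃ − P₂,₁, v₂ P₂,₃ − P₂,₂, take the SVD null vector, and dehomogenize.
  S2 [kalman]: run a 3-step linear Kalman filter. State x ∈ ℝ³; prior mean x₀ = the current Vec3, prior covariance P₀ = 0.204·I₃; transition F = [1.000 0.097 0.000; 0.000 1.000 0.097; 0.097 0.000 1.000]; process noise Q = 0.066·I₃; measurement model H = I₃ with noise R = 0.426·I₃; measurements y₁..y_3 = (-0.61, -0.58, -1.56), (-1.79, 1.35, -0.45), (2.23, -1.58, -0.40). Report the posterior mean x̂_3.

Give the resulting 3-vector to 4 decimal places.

after S1 (triangulate): (0.6777, 0.3933, 0.3022)
after S2 (kf_track): (0.3996, -0.2342, -0.4354)

result = (0.3996, -0.2342, -0.4354)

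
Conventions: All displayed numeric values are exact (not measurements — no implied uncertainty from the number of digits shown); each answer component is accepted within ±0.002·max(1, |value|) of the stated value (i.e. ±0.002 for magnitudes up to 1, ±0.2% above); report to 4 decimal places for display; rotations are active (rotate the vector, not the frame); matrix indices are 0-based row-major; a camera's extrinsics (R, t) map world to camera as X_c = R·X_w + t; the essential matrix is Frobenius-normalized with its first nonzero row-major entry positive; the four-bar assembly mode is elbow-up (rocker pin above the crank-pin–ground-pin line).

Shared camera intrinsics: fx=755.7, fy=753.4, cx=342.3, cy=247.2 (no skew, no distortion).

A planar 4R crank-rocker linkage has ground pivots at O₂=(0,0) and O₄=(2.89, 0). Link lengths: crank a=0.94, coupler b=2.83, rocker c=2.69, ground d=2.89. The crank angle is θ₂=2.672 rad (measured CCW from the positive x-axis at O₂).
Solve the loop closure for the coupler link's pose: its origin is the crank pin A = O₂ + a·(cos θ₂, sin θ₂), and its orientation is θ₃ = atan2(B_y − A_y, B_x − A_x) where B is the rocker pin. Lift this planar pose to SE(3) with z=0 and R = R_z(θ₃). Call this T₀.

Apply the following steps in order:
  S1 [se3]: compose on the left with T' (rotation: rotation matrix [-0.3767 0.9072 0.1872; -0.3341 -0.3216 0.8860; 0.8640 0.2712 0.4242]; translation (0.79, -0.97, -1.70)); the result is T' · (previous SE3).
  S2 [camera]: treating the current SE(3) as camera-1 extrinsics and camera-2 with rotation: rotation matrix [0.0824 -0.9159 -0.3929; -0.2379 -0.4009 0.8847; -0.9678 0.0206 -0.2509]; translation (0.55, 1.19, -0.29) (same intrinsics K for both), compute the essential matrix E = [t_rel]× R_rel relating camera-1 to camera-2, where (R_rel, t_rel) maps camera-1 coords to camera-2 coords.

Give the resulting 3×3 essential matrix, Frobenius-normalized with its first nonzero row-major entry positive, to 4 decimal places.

source (fourbar_fk): coupler pose = R=[0.7759 -0.6309 0.0000; 0.6309 0.7759 0.0000; 0.0000 0.0000 1.0000], t=(-0.8382, 0.4254, 0.0000)
after S1 (compose_se3): R=[0.2801 0.9415 0.1872; -0.4621 -0.0387 0.8860; 0.8415 -0.3347 0.4242], t=(1.4917, -0.8267, -2.3089)
after S2 (essential): [0.2426 -0.3977 0.3919; -0.3886 -0.0274 -0.2694; -0.3791 -0.5113 -0.0015]

matrix = [0.2426 -0.3977 0.3919; -0.3886 -0.0274 -0.2694; -0.3791 -0.5113 -0.0015]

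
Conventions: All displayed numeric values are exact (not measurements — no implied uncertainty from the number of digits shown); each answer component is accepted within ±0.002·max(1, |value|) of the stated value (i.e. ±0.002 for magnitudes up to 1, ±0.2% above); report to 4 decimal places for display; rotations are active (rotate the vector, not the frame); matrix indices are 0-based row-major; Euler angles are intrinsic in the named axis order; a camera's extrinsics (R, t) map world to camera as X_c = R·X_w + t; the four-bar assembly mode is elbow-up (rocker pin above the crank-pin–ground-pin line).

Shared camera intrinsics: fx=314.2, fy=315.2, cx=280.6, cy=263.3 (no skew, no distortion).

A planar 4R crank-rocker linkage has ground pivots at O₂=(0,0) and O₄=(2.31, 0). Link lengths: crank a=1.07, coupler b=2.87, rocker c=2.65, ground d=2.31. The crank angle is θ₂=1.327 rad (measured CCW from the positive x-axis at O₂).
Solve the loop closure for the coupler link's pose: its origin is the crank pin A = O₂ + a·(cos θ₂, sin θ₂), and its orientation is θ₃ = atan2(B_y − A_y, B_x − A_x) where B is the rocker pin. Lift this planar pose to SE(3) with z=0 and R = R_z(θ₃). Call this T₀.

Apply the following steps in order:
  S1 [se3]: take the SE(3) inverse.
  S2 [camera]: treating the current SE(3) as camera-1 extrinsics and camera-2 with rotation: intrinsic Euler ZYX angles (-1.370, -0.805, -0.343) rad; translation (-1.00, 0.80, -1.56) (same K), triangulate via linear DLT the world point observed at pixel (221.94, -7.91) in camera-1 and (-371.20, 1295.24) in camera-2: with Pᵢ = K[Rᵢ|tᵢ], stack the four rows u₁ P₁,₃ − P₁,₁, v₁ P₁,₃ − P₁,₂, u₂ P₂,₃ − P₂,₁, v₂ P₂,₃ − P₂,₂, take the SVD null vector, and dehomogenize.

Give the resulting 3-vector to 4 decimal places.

source (fourbar_fk): coupler pose = R=[0.8325 -0.5540 0.0000; 0.5540 0.8325 0.0000; 0.0000 0.0000 1.0000], t=(0.2583, 1.0384, 0.0000)
after S1 (invert_se3): R=[0.8325 0.5540 0.0000; -0.5540 0.8325 0.0000; 0.0000 0.0000 1.0000], t=(-0.7903, -0.7213, 0.0000)
after S2 (triangulate): (0.8934, -0.5821, 1.9768)

result = (0.8934, -0.5821, 1.9768)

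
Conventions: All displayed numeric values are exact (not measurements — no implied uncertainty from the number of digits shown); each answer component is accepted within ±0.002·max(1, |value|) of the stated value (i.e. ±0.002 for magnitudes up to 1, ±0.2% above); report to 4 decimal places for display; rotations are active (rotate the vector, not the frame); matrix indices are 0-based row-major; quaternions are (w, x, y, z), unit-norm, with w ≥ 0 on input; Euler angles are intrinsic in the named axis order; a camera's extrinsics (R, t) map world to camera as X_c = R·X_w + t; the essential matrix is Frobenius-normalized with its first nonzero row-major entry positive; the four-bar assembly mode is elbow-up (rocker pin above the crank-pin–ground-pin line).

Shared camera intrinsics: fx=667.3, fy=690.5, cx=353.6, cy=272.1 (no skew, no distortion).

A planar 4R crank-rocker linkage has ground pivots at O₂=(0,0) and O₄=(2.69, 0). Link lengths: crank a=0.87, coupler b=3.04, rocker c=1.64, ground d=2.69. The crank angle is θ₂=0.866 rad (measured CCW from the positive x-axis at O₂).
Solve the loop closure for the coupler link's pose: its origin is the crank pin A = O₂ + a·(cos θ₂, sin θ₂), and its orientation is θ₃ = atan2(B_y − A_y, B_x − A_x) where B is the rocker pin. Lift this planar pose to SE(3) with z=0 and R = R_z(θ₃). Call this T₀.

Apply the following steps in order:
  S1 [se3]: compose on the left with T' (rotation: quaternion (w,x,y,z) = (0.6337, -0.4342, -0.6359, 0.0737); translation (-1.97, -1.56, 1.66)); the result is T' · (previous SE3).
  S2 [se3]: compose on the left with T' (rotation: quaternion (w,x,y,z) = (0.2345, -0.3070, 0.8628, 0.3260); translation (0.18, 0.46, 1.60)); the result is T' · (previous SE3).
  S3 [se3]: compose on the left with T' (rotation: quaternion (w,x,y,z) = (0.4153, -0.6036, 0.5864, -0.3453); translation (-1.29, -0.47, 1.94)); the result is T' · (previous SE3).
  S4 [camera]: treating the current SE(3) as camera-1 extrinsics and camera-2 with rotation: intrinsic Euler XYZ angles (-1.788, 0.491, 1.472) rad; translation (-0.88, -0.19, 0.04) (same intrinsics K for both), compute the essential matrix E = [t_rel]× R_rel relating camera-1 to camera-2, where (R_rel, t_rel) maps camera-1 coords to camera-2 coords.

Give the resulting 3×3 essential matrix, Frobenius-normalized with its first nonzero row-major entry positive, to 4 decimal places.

source (fourbar_fk): coupler pose = R=[0.9683 -0.2497 0.0000; 0.2497 0.9683 0.0000; 0.0000 0.0000 1.0000], t=(0.5637, 0.6627, 0.0000)
after S1 (compose_se3): R=[0.2892 0.3993 -0.8700; 0.7781 0.4314 0.4566; 0.5577 -0.8090 -0.1859], t=(-1.5643, -0.7904, 1.6514)
after S2 (compose_se3): R=[-0.6200 -0.7401 0.2606; 0.7510 -0.4637 0.4700; -0.2270 0.4871 0.8433], t=(2.1547, 1.7430, 1.0966)
after S3 (compose_se3): R=[-0.5672 0.5811 0.5836; 0.6195 0.7680 -0.1625; -0.5426 0.2694 -0.7956], t=(-0.8739, -2.4507, -0.2479)
after S4 (essential): [0.2870 -0.0791 -0.0401; 0.2825 -0.2679 0.5772; -0.5435 0.0640 0.3544]

matrix = [0.2870 -0.0791 -0.0401; 0.2825 -0.2679 0.5772; -0.5435 0.0640 0.3544]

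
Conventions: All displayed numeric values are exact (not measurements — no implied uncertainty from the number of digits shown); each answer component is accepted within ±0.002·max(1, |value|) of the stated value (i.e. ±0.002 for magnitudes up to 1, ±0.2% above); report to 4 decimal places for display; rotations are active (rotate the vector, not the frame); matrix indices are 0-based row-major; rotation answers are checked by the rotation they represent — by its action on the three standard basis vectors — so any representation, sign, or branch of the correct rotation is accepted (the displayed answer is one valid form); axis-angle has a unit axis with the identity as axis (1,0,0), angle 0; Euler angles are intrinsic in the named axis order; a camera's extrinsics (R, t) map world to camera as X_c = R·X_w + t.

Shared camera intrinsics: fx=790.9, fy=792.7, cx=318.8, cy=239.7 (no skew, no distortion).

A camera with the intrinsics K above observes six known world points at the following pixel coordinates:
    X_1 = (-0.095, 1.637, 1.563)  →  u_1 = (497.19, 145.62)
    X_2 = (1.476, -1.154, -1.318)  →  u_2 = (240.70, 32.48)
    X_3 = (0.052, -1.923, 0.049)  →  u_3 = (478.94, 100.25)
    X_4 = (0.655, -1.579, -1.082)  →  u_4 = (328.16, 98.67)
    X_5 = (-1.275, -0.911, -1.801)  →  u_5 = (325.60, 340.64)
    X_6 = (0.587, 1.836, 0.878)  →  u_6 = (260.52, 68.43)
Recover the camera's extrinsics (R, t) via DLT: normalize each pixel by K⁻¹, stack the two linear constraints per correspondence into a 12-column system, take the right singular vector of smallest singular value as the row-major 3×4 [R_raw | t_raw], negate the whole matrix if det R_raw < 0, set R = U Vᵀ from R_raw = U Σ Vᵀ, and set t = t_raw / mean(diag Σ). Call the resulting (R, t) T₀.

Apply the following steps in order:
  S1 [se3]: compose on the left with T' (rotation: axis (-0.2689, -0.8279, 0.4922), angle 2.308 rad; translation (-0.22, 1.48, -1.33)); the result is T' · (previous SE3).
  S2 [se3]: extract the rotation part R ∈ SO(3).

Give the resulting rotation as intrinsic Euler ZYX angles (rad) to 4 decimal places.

rotation (euler_zyx) = (-1.1707, -0.6884, -0.3712)

source (pnp_recover): camera pose = R=[-0.4410 -0.5213 0.7306; -0.8941 0.3255 -0.3075; -0.0776 -0.7888 -0.6097], t=(0.3400, -0.4900, 5.2100)
after S1 (compose_se3): R=[0.3008 0.9481 0.1035; -0.7113 0.1508 0.6866; 0.6353 -0.2801 0.7197], t=(-4.7579, -1.0148, -2.1570)
after S2 (rot_of_se3): [0.3008 0.9481 0.1035; -0.7113 0.1508 0.6866; 0.6353 -0.2801 0.7197]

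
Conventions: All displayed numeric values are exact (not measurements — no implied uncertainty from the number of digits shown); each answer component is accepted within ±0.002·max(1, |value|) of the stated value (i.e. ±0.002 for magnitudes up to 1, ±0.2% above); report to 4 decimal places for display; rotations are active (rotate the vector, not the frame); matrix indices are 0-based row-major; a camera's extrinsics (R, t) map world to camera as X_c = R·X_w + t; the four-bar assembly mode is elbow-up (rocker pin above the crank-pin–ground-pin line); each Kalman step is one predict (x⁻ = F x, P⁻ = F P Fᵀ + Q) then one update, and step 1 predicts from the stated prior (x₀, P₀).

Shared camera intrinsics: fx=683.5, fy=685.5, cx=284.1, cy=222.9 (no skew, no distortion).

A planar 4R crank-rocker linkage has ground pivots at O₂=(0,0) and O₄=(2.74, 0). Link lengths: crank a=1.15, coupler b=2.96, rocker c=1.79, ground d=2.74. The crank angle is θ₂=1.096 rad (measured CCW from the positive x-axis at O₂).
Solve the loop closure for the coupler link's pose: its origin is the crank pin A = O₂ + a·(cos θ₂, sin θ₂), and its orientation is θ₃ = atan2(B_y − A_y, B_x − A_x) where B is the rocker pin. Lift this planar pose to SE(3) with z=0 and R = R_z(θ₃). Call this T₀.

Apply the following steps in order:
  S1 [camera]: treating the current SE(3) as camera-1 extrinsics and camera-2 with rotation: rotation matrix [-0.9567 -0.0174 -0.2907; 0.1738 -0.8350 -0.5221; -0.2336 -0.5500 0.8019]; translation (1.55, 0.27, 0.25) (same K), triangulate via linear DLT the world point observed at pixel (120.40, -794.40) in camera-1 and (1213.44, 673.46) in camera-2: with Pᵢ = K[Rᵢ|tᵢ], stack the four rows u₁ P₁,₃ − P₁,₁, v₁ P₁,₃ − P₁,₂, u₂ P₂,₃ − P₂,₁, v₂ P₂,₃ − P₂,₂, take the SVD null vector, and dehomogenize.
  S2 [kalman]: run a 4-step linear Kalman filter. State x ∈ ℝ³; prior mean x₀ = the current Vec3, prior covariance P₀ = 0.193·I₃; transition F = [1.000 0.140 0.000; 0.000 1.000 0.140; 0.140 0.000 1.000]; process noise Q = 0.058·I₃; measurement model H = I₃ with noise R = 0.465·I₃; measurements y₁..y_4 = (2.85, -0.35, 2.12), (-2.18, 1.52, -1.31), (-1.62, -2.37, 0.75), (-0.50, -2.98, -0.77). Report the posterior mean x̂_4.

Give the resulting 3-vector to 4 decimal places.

result = (-1.0629, -1.5049, -0.1911)

source (fourbar_fk): coupler pose = R=[0.9768 -0.2143 0.0000; 0.2143 0.9768 0.0000; 0.0000 0.0000 1.0000], t=(0.5257, 1.0228, 0.0000)
after S1 (triangulate): (-1.0103, -1.5897, 0.5030)
after S2 (kf_track): (-1.0629, -1.5049, -0.1911)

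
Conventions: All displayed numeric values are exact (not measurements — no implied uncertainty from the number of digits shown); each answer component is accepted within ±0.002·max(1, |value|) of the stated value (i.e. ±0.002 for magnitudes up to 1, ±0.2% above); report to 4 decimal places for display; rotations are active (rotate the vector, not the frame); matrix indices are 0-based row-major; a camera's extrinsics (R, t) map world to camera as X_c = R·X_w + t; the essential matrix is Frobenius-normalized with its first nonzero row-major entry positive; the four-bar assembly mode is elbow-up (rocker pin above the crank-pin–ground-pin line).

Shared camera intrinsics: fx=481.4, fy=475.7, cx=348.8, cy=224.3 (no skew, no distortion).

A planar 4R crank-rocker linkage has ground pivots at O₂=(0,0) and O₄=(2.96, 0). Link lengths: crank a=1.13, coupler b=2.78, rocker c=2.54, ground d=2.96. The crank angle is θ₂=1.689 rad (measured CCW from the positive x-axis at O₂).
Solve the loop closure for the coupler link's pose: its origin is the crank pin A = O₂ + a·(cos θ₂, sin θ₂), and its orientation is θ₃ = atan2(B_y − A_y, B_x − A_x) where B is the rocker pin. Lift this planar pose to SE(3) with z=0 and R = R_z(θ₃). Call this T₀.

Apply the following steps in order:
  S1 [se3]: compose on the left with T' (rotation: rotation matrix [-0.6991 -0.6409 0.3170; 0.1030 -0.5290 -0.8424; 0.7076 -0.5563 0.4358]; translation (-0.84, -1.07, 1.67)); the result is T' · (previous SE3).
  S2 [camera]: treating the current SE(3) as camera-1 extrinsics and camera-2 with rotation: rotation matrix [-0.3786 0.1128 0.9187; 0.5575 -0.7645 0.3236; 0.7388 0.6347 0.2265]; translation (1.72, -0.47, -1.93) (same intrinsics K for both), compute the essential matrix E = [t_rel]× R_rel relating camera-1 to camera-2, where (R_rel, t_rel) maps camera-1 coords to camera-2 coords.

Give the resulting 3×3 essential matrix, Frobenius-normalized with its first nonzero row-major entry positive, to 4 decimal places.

source (fourbar_fk): coupler pose = R=[0.8777 -0.4793 0.0000; 0.4793 0.8777 0.0000; 0.0000 0.0000 1.0000], t=(-0.1333, 1.1221, 0.0000)
after S1 (compose_se3): R=[-0.9208 -0.2274 0.3170; -0.1631 -0.5136 -0.8424; 0.3544 -0.8273 0.4358], t=(-1.4660, -1.6773, 0.9515)
after S2 (essential): [0.0539 0.1897 0.6533; -0.2459 0.6009 -0.0780; 0.1214 -0.2018 0.2262]

matrix = [0.0539 0.1897 0.6533; -0.2459 0.6009 -0.0780; 0.1214 -0.2018 0.2262]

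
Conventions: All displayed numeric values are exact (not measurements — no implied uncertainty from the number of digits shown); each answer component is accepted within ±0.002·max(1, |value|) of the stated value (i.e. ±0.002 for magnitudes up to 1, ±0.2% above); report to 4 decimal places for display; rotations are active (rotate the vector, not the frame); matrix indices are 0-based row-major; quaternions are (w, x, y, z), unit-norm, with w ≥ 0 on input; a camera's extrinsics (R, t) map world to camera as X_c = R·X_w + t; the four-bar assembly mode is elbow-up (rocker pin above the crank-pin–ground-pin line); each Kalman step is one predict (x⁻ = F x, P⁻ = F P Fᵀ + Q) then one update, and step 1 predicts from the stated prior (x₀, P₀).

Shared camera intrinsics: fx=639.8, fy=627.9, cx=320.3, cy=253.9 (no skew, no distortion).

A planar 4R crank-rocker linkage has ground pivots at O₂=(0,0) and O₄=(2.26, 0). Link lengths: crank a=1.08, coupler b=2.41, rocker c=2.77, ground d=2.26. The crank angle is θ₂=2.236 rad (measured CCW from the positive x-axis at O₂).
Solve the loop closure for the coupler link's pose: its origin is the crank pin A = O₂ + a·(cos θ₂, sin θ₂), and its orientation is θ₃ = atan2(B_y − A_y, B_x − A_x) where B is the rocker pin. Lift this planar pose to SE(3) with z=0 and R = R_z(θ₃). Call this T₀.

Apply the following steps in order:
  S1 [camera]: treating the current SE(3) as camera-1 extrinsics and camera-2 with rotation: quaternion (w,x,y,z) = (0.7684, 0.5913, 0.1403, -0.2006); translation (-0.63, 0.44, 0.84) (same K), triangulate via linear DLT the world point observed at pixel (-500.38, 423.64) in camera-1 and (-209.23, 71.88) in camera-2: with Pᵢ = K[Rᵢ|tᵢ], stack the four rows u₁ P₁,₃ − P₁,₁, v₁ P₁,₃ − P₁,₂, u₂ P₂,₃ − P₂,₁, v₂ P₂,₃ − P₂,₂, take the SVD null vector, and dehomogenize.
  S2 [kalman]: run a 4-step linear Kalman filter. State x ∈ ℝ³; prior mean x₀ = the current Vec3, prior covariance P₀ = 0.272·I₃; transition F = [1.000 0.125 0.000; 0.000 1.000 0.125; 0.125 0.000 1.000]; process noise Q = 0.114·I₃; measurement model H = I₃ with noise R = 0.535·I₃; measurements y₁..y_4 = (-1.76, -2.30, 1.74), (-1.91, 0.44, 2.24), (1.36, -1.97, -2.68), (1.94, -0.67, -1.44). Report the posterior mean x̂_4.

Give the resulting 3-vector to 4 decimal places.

result = (0.2299, -0.7053, -0.5911)

source (fourbar_fk): coupler pose = R=[0.7259 -0.6878 0.0000; 0.6878 0.7259 0.0000; 0.0000 0.0000 1.0000], t=(-0.6666, 0.8497, 0.0000)
after S1 (triangulate): (-0.9576, 0.1651, 1.1501)
after S2 (kf_track): (0.2299, -0.7053, -0.5911)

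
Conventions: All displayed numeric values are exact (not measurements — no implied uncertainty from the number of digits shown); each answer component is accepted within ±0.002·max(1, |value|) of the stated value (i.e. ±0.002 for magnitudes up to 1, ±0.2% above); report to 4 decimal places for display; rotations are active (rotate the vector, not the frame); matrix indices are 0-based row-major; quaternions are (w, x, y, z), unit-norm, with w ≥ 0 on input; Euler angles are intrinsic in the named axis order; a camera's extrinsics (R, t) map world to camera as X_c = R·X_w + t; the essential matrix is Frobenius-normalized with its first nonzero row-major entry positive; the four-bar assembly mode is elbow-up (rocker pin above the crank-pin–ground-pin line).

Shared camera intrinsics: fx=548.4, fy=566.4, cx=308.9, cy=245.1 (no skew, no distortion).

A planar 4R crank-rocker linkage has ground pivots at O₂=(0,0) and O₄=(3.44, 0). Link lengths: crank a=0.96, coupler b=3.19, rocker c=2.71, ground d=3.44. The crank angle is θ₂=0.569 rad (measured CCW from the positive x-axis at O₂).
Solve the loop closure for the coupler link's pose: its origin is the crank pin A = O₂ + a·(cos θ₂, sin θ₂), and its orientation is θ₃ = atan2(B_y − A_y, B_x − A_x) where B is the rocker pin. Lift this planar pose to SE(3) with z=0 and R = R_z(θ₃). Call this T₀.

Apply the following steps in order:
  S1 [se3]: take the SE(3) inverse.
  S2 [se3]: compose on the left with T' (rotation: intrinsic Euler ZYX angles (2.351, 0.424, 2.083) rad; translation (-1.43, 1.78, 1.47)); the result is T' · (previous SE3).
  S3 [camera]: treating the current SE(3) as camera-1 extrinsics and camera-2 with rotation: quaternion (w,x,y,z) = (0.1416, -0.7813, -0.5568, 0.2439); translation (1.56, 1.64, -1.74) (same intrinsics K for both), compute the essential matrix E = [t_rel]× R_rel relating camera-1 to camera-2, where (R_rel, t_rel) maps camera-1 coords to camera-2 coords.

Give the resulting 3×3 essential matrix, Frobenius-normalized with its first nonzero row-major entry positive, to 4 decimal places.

matrix = [0.3486 0.6131 0.0257; -0.2616 0.1912 0.0672; -0.5457 0.2814 0.1246]

source (fourbar_fk): coupler pose = R=[0.7312 -0.6822 0.0000; 0.6822 0.7312 0.0000; 0.0000 0.0000 1.0000], t=(0.8087, 0.5172, 0.0000)
after S1 (invert_se3): R=[0.7312 0.6822 0.0000; -0.6822 0.7312 0.0000; 0.0000 0.0000 1.0000], t=(-0.9442, 0.1735, 0.0000)
after S2 (compose_se3): R=[-0.5343 -0.3671 0.7614; 0.0646 0.8804 0.4698; -0.8428 0.3002 -0.4467], t=(-0.8080, 1.2724, 1.9963)
after S3 (essential): [0.3486 0.6131 0.0257; -0.2616 0.1912 0.0672; -0.5457 0.2814 0.1246]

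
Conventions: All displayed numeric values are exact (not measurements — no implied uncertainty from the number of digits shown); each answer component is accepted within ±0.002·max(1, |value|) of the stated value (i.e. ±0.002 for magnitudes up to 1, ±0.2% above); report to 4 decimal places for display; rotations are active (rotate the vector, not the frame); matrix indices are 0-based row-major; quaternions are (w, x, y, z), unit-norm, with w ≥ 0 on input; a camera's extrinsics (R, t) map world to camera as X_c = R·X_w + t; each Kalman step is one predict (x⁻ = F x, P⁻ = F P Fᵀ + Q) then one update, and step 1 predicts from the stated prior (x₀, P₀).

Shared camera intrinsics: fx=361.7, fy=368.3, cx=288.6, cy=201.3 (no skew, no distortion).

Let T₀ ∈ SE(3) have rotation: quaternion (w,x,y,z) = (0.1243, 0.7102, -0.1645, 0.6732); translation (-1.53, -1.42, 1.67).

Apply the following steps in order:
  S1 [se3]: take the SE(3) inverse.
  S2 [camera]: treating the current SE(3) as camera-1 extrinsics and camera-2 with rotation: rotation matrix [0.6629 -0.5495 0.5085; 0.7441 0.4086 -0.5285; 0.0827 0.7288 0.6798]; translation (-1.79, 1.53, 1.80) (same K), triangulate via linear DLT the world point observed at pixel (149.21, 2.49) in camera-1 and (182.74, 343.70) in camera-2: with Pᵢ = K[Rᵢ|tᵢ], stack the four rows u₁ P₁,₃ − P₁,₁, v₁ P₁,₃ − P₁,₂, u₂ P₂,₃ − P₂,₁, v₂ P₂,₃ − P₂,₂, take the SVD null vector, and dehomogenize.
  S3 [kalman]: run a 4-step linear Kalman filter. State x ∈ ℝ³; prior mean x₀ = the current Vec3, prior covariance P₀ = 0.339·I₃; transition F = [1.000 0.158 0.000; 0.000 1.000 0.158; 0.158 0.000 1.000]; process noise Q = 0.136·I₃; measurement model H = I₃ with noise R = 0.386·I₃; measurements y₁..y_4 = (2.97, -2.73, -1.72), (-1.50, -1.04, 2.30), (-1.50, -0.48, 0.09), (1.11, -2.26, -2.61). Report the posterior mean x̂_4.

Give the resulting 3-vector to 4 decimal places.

result = (-0.1687, -1.5820, -0.9202)

after S1 (invert_se3): R=[0.0396 -0.0663 0.9970; -0.4010 -0.9150 -0.0449; 0.9152 -0.3980 -0.0628], t=(-1.6986, -1.8378, 0.9400)
after S2 (triangulate): (0.1833, -1.2336, 1.0212)
after S3 (kf_track): (-0.1687, -1.5820, -0.9202)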